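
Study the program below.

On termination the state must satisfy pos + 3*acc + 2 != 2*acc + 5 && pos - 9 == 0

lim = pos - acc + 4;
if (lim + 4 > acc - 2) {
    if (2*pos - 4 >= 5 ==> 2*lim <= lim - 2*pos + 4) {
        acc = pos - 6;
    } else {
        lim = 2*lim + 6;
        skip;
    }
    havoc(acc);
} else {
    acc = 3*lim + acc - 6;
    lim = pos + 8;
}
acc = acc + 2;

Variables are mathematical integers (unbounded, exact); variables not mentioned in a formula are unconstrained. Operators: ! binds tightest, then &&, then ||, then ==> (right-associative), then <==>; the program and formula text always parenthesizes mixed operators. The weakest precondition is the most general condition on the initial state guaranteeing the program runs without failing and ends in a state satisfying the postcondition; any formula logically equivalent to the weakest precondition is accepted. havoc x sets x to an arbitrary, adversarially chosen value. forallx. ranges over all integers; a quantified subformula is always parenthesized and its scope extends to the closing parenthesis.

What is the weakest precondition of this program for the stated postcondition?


Working backward. After the program, the postcondition pos + 3*acc + 2 != 2*acc + 5 && pos - 9 == 0 must hold; in canonical form it is acc + pos != 3 && pos == 9.
Before acc := acc + 2: acc + pos != 1 && pos == 9
Then branch requires ((2*pos >= 9 ==> lim + 2*pos <= 4) ==> (forall acc_1. (acc_1 + pos != 1 && pos == 9))) && ((!(2*pos >= 9 ==> lim + 2*pos <= 4)) ==> (forall acc_1. (acc_1 + pos != 1 && pos == 9))); else branch requires acc + 3*lim + pos != 7 && pos == 9.
Before the if: (lim > acc - 6 ==> (((2*pos >= 9 ==> lim + 2*pos <= 4) ==> (forall acc_1. (acc_1 + pos != 1 && pos == 9))) && ((!(2*pos >= 9 ==> lim + 2*pos <= 4)) ==> (forall acc_1. (acc_1 + pos != 1 && pos == 9))))) && ((!(lim > acc - 6)) ==> (acc + 3*lim + pos != 7 && pos == 9))
Before lim := pos - acc + 4: (pos > 2*acc - 10 ==> (((2*pos >= 9 ==> 3*pos <= acc) ==> (forall acc_1. (acc_1 + pos != 1 && pos == 9))) && ((!(2*pos >= 9 ==> 3*pos <= acc)) ==> (forall acc_1. (acc_1 + pos != 1 && pos == 9))))) && ((!(pos > 2*acc - 10)) ==> (4*pos != 2*acc - 5 && pos == 9))
Answer: WP = (pos > 2*acc - 10 ==> (((2*pos >= 9 ==> 3*pos <= acc) ==> (forall acc_1. (acc_1 + pos != 1 && pos == 9))) && ((!(2*pos >= 9 ==> 3*pos <= acc)) ==> (forall acc_1. (acc_1 + pos != 1 && pos == 9))))) && ((!(pos > 2*acc - 10)) ==> (4*pos != 2*acc - 5 && pos == 9))


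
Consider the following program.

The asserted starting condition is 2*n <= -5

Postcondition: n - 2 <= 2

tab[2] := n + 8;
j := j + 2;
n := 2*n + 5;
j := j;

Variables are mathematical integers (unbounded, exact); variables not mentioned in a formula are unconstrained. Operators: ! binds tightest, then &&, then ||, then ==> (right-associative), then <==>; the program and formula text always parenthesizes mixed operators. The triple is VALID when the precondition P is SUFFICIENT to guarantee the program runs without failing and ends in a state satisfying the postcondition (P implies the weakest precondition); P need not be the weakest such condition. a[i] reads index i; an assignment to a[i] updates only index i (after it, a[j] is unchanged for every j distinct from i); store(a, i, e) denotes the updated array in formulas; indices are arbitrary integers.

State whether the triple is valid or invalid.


Working backward. After the program, the postcondition n - 2 <= 2 must hold; in canonical form it is n <= 4.
Before j := j: n <= 4
Before n := 2*n + 5: 2*n <= -1
Before j := j + 2: 2*n <= -1
Before tab[2] := n + 8: 2*n <= -1
The weakest precondition is 2*n <= -1.
Check whether 2*n <= -5 implies it.
Every state satisfying the precondition satisfies the weakest precondition: the implication holds.
Answer: valid


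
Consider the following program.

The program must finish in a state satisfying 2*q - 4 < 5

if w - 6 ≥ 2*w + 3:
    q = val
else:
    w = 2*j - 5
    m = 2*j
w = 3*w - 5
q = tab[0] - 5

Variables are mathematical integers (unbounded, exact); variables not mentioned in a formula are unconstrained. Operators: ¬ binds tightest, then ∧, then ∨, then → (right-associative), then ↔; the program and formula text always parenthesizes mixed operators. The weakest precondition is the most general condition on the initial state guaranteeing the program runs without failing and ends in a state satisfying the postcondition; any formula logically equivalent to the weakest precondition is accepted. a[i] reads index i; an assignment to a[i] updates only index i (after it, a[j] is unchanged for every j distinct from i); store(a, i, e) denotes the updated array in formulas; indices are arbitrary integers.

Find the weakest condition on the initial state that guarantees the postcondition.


Working backward. After the program, the postcondition 2*q - 4 < 5 must hold; in canonical form it is 2*q < 9.
Before q := tab[0] - 5: 2*tab[0] < 19
Before w := 3*w - 5: 2*tab[0] < 19
Then branch requires 2*tab[0] < 19; else branch requires 2*tab[0] < 19.
Before the if: (w ≤ -9 → 2*tab[0] < 19) ∧ ((¬(w ≤ -9)) → 2*tab[0] < 19)
Answer: WP = (w ≤ -9 → 2*tab[0] < 19) ∧ ((¬(w ≤ -9)) → 2*tab[0] < 19)


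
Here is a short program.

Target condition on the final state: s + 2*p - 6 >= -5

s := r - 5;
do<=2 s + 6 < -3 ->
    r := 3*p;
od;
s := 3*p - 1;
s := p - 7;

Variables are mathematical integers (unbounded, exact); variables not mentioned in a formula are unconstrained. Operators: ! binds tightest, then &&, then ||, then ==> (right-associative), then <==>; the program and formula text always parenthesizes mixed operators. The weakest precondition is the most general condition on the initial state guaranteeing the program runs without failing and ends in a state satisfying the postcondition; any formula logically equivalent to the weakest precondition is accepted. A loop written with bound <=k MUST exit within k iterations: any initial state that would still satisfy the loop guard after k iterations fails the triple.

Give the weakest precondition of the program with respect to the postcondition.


Working backward. After the program, the postcondition s + 2*p - 6 >= -5 must hold; in canonical form it is 2*p + s >= 1.
Before s := p - 7: 3*p >= 8
Before s := 3*p - 1: 3*p >= 8
Before the loop (bound <=2), unroll the exhaustion recursion (WP_0 = exit-now case; WP_j = one more guarded iteration, up to j = 2):
  WP_0: (!(s < -9)) && 3*p >= 8
  WP_1: (s < -9 ==> ((!(s < -9)) && 3*p >= 8)) && ((!(s < -9)) ==> 3*p >= 8)
  WP_2: (s < -9 ==> ((s < -9 ==> ((!(s < -9)) && 3*p >= 8)) && ((!(s < -9)) ==> 3*p >= 8))) && ((!(s < -9)) ==> 3*p >= 8)
So before the loop: (s < -9 ==> ((s < -9 ==> ((!(s < -9)) && 3*p >= 8)) && ((!(s < -9)) ==> 3*p >= 8))) && ((!(s < -9)) ==> 3*p >= 8)
Before s := r - 5: (r < -4 ==> ((r < -4 ==> ((!(r < -4)) && 3*p >= 8)) && ((!(r < -4)) ==> 3*p >= 8))) && ((!(r < -4)) ==> 3*p >= 8)
Answer: WP = (r < -4 ==> ((r < -4 ==> ((!(r < -4)) && 3*p >= 8)) && ((!(r < -4)) ==> 3*p >= 8))) && ((!(r < -4)) ==> 3*p >= 8)


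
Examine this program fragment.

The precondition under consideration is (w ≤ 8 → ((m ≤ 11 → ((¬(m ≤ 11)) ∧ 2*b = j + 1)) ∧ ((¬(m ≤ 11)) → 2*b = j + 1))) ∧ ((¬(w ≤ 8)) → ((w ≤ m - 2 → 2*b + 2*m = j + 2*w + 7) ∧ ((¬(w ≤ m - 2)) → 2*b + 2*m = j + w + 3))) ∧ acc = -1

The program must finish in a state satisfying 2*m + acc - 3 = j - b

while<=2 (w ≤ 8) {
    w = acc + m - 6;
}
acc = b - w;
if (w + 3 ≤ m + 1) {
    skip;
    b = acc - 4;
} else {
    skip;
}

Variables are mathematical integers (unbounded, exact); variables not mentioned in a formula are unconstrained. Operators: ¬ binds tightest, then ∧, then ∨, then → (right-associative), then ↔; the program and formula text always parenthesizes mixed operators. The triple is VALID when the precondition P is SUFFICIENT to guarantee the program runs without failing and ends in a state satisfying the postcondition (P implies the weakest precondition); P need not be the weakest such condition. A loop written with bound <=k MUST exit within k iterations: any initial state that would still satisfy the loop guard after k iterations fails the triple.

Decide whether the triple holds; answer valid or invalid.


Working backward. After the program, the postcondition 2*m + acc - 3 = j - b must hold; in canonical form it is acc + b + 2*m = j + 3.
Then branch requires 2*acc + 2*m = j + 7; else branch requires acc + b + 2*m = j + 3.
Before the if: (w ≤ m - 2 → 2*acc + 2*m = j + 7) ∧ ((¬(w ≤ m - 2)) → acc + b + 2*m = j + 3)
Before acc := b - w: (w ≤ m - 2 → 2*b + 2*m = j + 2*w + 7) ∧ ((¬(w ≤ m - 2)) → 2*b + 2*m = j + w + 3)
Before the loop (bound <=2), unroll the exhaustion recursion (WP_0 = exit-now case; WP_j = one more guarded iteration, up to j = 2):
  WP_0: (¬(w ≤ 8)) ∧ (w ≤ m - 2 → 2*b + 2*m = j + 2*w + 7) ∧ ((¬(w ≤ m - 2)) → 2*b + 2*m = j + w + 3)
  WP_1: (w ≤ 8 → ((¬(acc + m ≤ 14)) ∧ (acc ≤ 4 → 2*b = 2*acc + j - 5) ∧ ((¬(acc ≤ 4)) → 2*b + m = acc + j - 3))) ∧ ((¬(w ≤ 8)) → ((w ≤ m - 2 → 2*b + 2*m = j + 2*w + 7) ∧ ((¬(w ≤ m - 2)) → 2*b + 2*m = j + w + 3)))
  WP_2: (w ≤ 8 → ((acc + m ≤ 14 → ((¬(acc + m ≤ 14)) ∧ (acc ≤ 4 → 2*b = 2*acc + j - 5) ∧ ((¬(acc ≤ 4)) → 2*b + m = acc + j - 3))) ∧ ((¬(acc + m ≤ 14)) → ((acc ≤ 4 → 2*b = 2*acc + j - 5) ∧ ((¬(acc ≤ 4)) → 2*b + m = acc + j - 3))))) ∧ ((¬(w ≤ 8)) → ((w ≤ m - 2 → 2*b + 2*m = j + 2*w + 7) ∧ ((¬(w ≤ m - 2)) → 2*b + 2*m = j + w + 3)))
So before the loop: (w ≤ 8 → ((acc + m ≤ 14 → ((¬(acc + m ≤ 14)) ∧ (acc ≤ 4 → 2*b = 2*acc + j - 5) ∧ ((¬(acc ≤ 4)) → 2*b + m = acc + j - 3))) ∧ ((¬(acc + m ≤ 14)) → ((acc ≤ 4 → 2*b = 2*acc + j - 5) ∧ ((¬(acc ≤ 4)) → 2*b + m = acc + j - 3))))) ∧ ((¬(w ≤ 8)) → ((w ≤ m - 2 → 2*b + 2*m = j + 2*w + 7) ∧ ((¬(w ≤ m - 2)) → 2*b + 2*m = j + w + 3)))
The weakest precondition is (w ≤ 8 → ((acc + m ≤ 14 → ((¬(acc + m ≤ 14)) ∧ (acc ≤ 4 → 2*b = 2*acc + j - 5) ∧ ((¬(acc ≤ 4)) → 2*b + m = acc + j - 3))) ∧ ((¬(acc + m ≤ 14)) → ((acc ≤ 4 → 2*b = 2*acc + j - 5) ∧ ((¬(acc ≤ 4)) → 2*b + m = acc + j - 3))))) ∧ ((¬(w ≤ 8)) → ((w ≤ m - 2 → 2*b + 2*m = j + 2*w + 7) ∧ ((¬(w ≤ m - 2)) → 2*b + 2*m = j + w + 3))).
Check whether (w ≤ 8 → ((m ≤ 11 → ((¬(m ≤ 11)) ∧ 2*b = j + 1)) ∧ ((¬(m ≤ 11)) → 2*b = j + 1))) ∧ ((¬(w ≤ 8)) → ((w ≤ m - 2 → 2*b + 2*m = j + 2*w + 7) ∧ ((¬(w ≤ m - 2)) → 2*b + 2*m = j + w + 3))) ∧ acc = -1 implies it.
Countermodel: at the initial state acc = -1, b = 0, j = -1, m = 12, w = 8, the precondition holds but the weakest precondition fails.
Answer: invalid


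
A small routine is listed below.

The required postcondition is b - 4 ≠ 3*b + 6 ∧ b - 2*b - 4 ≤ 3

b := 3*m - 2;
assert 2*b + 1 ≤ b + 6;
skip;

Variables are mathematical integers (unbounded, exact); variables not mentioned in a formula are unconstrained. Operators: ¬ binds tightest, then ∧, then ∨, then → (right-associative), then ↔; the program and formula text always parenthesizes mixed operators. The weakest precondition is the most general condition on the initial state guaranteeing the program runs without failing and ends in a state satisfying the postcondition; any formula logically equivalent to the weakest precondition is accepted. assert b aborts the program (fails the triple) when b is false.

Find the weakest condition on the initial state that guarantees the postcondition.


Working backward. After the program, the postcondition b - 4 ≠ 3*b + 6 ∧ b - 2*b - 4 ≤ 3 must hold; in canonical form it is 2*b ≠ -10 ∧ b ≥ -7.
Before skip: 2*b ≠ -10 ∧ b ≥ -7
Before assert 2*b + 1 ≤ b + 6: b ≤ 5 ∧ 2*b ≠ -10 ∧ b ≥ -7
Before b := 3*m - 2: 3*m ≤ 7 ∧ 6*m ≠ -6 ∧ 3*m ≥ -5
Answer: WP = 3*m ≤ 7 ∧ 6*m ≠ -6 ∧ 3*m ≥ -5


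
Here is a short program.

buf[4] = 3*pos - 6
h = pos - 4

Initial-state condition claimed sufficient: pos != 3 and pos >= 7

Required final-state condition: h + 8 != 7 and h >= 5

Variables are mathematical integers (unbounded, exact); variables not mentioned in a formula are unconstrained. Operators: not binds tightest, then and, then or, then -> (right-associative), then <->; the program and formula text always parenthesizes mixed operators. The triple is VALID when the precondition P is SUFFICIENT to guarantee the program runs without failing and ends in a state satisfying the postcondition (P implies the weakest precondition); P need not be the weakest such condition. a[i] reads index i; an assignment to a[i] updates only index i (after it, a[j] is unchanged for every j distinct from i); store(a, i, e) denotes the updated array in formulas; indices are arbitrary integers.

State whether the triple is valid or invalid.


Working backward. After the program, the postcondition h + 8 != 7 and h >= 5 must hold; in canonical form it is h != -1 and h >= 5.
Before h := pos - 4: pos != 3 and pos >= 9
Before buf[4] := 3*pos - 6: pos != 3 and pos >= 9
The weakest precondition is pos != 3 and pos >= 9.
Check whether pos != 3 and pos >= 7 implies it.
Countermodel: at the initial state pos = 7, the precondition holds but the weakest precondition fails.
Answer: invalid


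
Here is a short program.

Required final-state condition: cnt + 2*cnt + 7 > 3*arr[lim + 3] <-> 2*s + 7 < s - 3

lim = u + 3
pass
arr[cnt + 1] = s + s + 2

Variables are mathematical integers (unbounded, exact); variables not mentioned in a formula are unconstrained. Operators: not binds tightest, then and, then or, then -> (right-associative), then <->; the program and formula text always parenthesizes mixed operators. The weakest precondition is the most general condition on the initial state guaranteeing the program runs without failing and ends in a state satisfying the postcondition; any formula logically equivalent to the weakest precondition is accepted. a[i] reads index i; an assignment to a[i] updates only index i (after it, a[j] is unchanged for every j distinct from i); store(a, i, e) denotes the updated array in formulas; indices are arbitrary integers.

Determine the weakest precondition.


Working backward. After the program, the postcondition cnt + 2*cnt + 7 > 3*arr[lim + 3] <-> 2*s + 7 < s - 3 must hold; in canonical form it is 3*cnt > 3*arr[lim + 3] - 7 <-> s < -10.
Before arr[cnt + 1] := s + s + 2: 3*cnt > 3*store(arr, cnt + 1, 2*s + 2)[lim + 3] - 7 <-> s < -10
Before skip: 3*cnt > 3*store(arr, cnt + 1, 2*s + 2)[lim + 3] - 7 <-> s < -10
Before lim := u + 3: 3*cnt > 3*store(arr, cnt + 1, 2*s + 2)[u + 6] - 7 <-> s < -10
Answer: WP = 3*cnt > 3*store(arr, cnt + 1, 2*s + 2)[u + 6] - 7 <-> s < -10


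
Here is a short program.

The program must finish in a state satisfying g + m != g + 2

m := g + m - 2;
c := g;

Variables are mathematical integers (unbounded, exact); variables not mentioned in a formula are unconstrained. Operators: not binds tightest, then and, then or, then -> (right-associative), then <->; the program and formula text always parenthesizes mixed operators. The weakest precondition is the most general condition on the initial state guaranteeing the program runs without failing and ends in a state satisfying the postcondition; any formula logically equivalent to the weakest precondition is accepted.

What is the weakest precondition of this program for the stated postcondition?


Working backward. After the program, the postcondition g + m != g + 2 must hold; in canonical form it is m != 2.
Before c := g: m != 2
Before m := g + m - 2: g + m != 4
Answer: WP = g + m != 4


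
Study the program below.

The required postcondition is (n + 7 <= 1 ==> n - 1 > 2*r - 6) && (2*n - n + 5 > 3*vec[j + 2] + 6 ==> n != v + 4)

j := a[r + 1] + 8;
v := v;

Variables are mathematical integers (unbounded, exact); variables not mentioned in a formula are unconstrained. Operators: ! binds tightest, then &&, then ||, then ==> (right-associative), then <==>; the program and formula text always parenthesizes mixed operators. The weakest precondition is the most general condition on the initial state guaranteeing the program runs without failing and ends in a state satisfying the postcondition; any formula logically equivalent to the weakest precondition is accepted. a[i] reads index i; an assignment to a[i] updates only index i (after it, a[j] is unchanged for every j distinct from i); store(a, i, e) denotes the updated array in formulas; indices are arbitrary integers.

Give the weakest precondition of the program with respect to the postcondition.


Working backward. After the program, the postcondition (n + 7 <= 1 ==> n - 1 > 2*r - 6) && (2*n - n + 5 > 3*vec[j + 2] + 6 ==> n != v + 4) must hold; in canonical form it is (n <= -6 ==> n > 2*r - 5) && (n > 3*vec[j + 2] + 1 ==> n != v + 4).
Before v := v: (n <= -6 ==> n > 2*r - 5) && (n > 3*vec[j + 2] + 1 ==> n != v + 4)
Before j := a[r + 1] + 8: (n <= -6 ==> n > 2*r - 5) && (n > 3*vec[a[r + 1] + 10] + 1 ==> n != v + 4)
Answer: WP = (n <= -6 ==> n > 2*r - 5) && (n > 3*vec[a[r + 1] + 10] + 1 ==> n != v + 4)


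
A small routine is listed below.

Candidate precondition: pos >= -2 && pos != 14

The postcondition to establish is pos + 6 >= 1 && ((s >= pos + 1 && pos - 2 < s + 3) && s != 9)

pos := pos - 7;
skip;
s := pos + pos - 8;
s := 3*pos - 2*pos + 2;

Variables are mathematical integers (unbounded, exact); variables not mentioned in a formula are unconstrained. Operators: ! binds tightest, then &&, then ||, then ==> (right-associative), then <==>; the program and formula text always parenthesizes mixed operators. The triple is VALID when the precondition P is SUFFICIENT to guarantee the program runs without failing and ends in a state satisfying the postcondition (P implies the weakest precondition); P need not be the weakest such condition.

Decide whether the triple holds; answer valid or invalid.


Working backward. After the program, the postcondition pos + 6 >= 1 && ((s >= pos + 1 && pos - 2 < s + 3) && s != 9) must hold; in canonical form it is pos >= -5 && s >= pos + 1 && pos < s + 5 && s != 9.
Before s := 3*pos - 2*pos + 2: pos >= -5 && pos != 7
Before s := pos + pos - 8: pos >= -5 && pos != 7
Before skip: pos >= -5 && pos != 7
Before pos := pos - 7: pos >= 2 && pos != 14
The weakest precondition is pos >= 2 && pos != 14.
Check whether pos >= -2 && pos != 14 implies it.
Countermodel: at the initial state pos = -2, the precondition holds but the weakest precondition fails.
Answer: invalid


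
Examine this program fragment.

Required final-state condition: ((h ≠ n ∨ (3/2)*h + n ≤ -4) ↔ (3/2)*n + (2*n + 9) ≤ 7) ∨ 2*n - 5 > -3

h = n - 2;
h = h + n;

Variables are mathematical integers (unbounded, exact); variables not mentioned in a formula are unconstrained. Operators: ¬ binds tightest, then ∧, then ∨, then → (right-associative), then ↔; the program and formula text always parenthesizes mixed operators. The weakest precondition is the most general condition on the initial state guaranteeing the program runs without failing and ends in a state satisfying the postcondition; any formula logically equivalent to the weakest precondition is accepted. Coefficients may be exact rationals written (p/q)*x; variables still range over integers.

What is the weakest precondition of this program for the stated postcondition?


Working backward. After the program, the postcondition ((h ≠ n ∨ (3/2)*h + n ≤ -4) ↔ (3/2)*n + (2*n + 9) ≤ 7) ∨ 2*n - 5 > -3 must hold; in canonical form it is ((h ≠ n ∨ (3/2)*h + n ≤ -4) ↔ (7/2)*n ≤ -2) ∨ 2*n > 2.
Before h := h + n: ((h ≠ 0 ∨ (3/2)*h + (5/2)*n ≤ -4) ↔ (7/2)*n ≤ -2) ∨ 2*n > 2
Before h := n - 2: ((n ≠ 2 ∨ 4*n ≤ -1) ↔ (7/2)*n ≤ -2) ∨ 2*n > 2
Answer: WP = ((n ≠ 2 ∨ 4*n ≤ -1) ↔ (7/2)*n ≤ -2) ∨ 2*n > 2


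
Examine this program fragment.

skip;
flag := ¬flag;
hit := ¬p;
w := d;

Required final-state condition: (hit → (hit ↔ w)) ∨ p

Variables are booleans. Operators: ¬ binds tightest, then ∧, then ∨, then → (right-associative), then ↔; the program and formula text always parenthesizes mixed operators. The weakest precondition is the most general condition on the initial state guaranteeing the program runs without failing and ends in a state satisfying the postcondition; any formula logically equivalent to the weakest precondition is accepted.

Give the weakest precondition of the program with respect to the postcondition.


Working backward. After the program, (hit → (hit ↔ w)) ∨ p must hold.
Before w := d: (hit → (hit ↔ d)) ∨ p
Before hit := ¬p: ((¬p) → ((¬p) ↔ d)) ∨ p
Before flag := ¬flag: ((¬p) → ((¬p) ↔ d)) ∨ p
Before skip: ((¬p) → ((¬p) ↔ d)) ∨ p
Answer: WP = ((¬p) → ((¬p) ↔ d)) ∨ p


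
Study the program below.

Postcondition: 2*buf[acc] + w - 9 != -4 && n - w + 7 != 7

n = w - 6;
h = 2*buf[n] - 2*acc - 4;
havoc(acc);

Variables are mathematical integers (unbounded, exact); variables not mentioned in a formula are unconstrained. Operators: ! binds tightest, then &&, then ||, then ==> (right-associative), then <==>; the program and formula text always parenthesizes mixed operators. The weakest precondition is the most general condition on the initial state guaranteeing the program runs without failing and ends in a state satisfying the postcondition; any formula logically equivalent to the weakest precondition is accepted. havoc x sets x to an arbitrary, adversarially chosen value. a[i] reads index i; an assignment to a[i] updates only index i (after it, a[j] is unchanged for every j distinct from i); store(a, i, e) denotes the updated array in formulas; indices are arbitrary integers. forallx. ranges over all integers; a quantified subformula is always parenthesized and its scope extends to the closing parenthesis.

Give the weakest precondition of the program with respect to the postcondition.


Working backward. After the program, the postcondition 2*buf[acc] + w - 9 != -4 && n - w + 7 != 7 must hold; in canonical form it is 2*buf[acc] + w != 5 && n != w.
Before havoc acc: forall acc_1. (2*buf[acc_1] + w != 5 && n != w)
Before h := 2*buf[n] - 2*acc - 4: forall acc_1. (2*buf[acc_1] + w != 5 && n != w)
Before n := w - 6: forall acc_1. 2*buf[acc_1] + w != 5
Answer: WP = forall acc_1. 2*buf[acc_1] + w != 5


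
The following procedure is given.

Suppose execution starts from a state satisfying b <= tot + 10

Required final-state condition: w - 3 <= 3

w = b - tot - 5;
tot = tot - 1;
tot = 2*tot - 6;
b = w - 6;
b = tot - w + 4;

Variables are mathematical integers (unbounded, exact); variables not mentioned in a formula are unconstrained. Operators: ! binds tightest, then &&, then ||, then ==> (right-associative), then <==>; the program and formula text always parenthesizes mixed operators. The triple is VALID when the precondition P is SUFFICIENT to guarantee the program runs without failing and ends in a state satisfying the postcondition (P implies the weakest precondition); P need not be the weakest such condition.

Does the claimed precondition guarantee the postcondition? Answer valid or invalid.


Working backward. After the program, the postcondition w - 3 <= 3 must hold; in canonical form it is w <= 6.
Before b := tot - w + 4: w <= 6
Before b := w - 6: w <= 6
Before tot := 2*tot - 6: w <= 6
Before tot := tot - 1: w <= 6
Before w := b - tot - 5: b <= tot + 11
The weakest precondition is b <= tot + 11.
Check whether b <= tot + 10 implies it.
Every state satisfying the precondition satisfies the weakest precondition: the implication holds.
Answer: valid


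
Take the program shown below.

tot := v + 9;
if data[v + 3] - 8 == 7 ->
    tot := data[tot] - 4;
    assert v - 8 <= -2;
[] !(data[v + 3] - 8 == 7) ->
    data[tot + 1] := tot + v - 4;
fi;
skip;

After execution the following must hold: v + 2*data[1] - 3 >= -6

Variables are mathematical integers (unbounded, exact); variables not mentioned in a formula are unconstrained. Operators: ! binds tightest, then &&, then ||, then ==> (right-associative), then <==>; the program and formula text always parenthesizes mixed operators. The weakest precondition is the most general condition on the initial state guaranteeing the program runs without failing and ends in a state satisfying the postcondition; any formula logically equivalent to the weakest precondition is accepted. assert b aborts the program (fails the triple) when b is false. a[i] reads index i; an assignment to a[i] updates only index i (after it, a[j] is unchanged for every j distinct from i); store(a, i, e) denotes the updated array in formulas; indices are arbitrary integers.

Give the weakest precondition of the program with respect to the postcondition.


Working backward. After the program, the postcondition v + 2*data[1] - 3 >= -6 must hold; in canonical form it is 2*data[1] + v >= -3.
Before skip: 2*data[1] + v >= -3
Then branch requires v <= 6 && 2*data[1] + v >= -3; else branch requires 2*store(data, tot + 1, tot + v - 4)[1] + v >= -3.
Before the if: (data[v + 3] == 15 ==> (v <= 6 && 2*data[1] + v >= -3)) && ((!(data[v + 3] == 15)) ==> 2*store(data, tot + 1, tot + v - 4)[1] + v >= -3)
Before tot := v + 9: (data[v + 3] == 15 ==> (v <= 6 && 2*data[1] + v >= -3)) && ((!(data[v + 3] == 15)) ==> 2*store(data, v + 10, 2*v + 5)[1] + v >= -3)
Answer: WP = (data[v + 3] == 15 ==> (v <= 6 && 2*data[1] + v >= -3)) && ((!(data[v + 3] == 15)) ==> 2*store(data, v + 10, 2*v + 5)[1] + v >= -3)


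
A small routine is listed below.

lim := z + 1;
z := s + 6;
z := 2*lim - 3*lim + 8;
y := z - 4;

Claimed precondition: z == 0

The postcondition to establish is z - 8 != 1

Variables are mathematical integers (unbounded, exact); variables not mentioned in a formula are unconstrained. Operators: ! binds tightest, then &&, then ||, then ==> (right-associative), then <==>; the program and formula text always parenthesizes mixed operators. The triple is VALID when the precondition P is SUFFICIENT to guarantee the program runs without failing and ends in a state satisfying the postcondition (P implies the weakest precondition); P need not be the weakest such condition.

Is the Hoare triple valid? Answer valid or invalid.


Working backward. After the program, the postcondition z - 8 != 1 must hold; in canonical form it is z != 9.
Before y := z - 4: z != 9
Before z := 2*lim - 3*lim + 8: lim != -1
Before z := s + 6: lim != -1
Before lim := z + 1: z != -2
The weakest precondition is z != -2.
Check whether z == 0 implies it.
Every state satisfying the precondition satisfies the weakest precondition: the implication holds.
Answer: valid


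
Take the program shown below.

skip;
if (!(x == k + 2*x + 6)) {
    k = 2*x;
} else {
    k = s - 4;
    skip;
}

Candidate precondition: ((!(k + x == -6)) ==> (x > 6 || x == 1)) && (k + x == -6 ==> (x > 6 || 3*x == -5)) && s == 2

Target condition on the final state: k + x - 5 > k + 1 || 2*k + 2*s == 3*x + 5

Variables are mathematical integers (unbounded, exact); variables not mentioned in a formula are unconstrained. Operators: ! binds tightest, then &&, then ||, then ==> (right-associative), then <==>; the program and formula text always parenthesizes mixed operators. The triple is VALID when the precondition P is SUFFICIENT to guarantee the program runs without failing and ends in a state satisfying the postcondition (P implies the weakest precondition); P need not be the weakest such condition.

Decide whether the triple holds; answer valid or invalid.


Working backward. After the program, the postcondition k + x - 5 > k + 1 || 2*k + 2*s == 3*x + 5 must hold; in canonical form it is x > 6 || 2*k + 2*s == 3*x + 5.
Then branch requires x > 6 || 2*s + x == 5; else branch requires x > 6 || 4*s == 3*x + 13.
Before the if: ((!(k + x == -6)) ==> (x > 6 || 2*s + x == 5)) && (k + x == -6 ==> (x > 6 || 4*s == 3*x + 13))
Before skip: ((!(k + x == -6)) ==> (x > 6 || 2*s + x == 5)) && (k + x == -6 ==> (x > 6 || 4*s == 3*x + 13))
The weakest precondition is ((!(k + x == -6)) ==> (x > 6 || 2*s + x == 5)) && (k + x == -6 ==> (x > 6 || 4*s == 3*x + 13)).
Check whether ((!(k + x == -6)) ==> (x > 6 || x == 1)) && (k + x == -6 ==> (x > 6 || 3*x == -5)) && s == 2 implies it.
Every state satisfying the precondition satisfies the weakest precondition: the implication holds.
Answer: valid


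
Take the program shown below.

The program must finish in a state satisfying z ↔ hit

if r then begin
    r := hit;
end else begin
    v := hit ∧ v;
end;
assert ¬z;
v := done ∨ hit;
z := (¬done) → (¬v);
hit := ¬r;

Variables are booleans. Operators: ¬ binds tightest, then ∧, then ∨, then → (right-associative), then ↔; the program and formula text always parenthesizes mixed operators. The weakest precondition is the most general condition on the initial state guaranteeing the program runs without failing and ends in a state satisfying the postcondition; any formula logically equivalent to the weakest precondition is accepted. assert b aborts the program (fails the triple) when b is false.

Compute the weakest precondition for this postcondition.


Working backward. After the program, z ↔ hit must hold.
Before hit := ¬r: z ↔ (¬r)
Before z := (¬done) → (¬v): ((¬done) → (¬v)) ↔ (¬r)
Before v := done ∨ hit: ((¬done) → (¬(done ∨ hit))) ↔ (¬r)
Before assert ¬z: (¬z) ∧ (((¬done) → (¬(done ∨ hit))) ↔ (¬r))
Then branch requires (¬z) ∧ (((¬done) → (¬(done ∨ hit))) ↔ (¬hit)); else branch requires (¬z) ∧ (((¬done) → (¬(done ∨ hit))) ↔ (¬r)).
Before the if: (r → ((¬z) ∧ (((¬done) → (¬(done ∨ hit))) ↔ (¬hit)))) ∧ ((¬r) → ((¬z) ∧ (((¬done) → (¬(done ∨ hit))) ↔ (¬r))))
Answer: WP = (r → ((¬z) ∧ (((¬done) → (¬(done ∨ hit))) ↔ (¬hit)))) ∧ ((¬r) → ((¬z) ∧ (((¬done) → (¬(done ∨ hit))) ↔ (¬r))))


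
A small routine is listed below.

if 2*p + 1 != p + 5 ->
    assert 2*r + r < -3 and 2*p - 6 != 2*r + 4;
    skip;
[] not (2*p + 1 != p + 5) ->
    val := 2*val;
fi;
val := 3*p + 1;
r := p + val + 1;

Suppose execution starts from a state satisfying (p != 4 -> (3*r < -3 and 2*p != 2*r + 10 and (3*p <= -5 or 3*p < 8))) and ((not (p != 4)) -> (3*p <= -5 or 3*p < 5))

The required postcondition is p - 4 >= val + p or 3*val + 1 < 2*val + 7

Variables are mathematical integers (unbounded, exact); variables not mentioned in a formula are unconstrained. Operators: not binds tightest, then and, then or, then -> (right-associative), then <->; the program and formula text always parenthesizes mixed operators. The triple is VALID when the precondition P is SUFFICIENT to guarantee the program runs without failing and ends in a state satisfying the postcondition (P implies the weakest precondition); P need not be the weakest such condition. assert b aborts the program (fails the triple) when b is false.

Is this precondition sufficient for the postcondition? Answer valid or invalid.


Working backward. After the program, the postcondition p - 4 >= val + p or 3*val + 1 < 2*val + 7 must hold; in canonical form it is val <= -4 or val < 6.
Before r := p + val + 1: val <= -4 or val < 6
Before val := 3*p + 1: 3*p <= -5 or 3*p < 5
Then branch requires 3*r < -3 and 2*p != 2*r + 10 and (3*p <= -5 or 3*p < 5); else branch requires 3*p <= -5 or 3*p < 5.
Before the if: (p != 4 -> (3*r < -3 and 2*p != 2*r + 10 and (3*p <= -5 or 3*p < 5))) and ((not (p != 4)) -> (3*p <= -5 or 3*p < 5))
The weakest precondition is (p != 4 -> (3*r < -3 and 2*p != 2*r + 10 and (3*p <= -5 or 3*p < 5))) and ((not (p != 4)) -> (3*p <= -5 or 3*p < 5)).
Check whether (p != 4 -> (3*r < -3 and 2*p != 2*r + 10 and (3*p <= -5 or 3*p < 8))) and ((not (p != 4)) -> (3*p <= -5 or 3*p < 5)) implies it.
Countermodel: at the initial state p = 2, r = -4, the precondition holds but the weakest precondition fails.
Answer: invalid


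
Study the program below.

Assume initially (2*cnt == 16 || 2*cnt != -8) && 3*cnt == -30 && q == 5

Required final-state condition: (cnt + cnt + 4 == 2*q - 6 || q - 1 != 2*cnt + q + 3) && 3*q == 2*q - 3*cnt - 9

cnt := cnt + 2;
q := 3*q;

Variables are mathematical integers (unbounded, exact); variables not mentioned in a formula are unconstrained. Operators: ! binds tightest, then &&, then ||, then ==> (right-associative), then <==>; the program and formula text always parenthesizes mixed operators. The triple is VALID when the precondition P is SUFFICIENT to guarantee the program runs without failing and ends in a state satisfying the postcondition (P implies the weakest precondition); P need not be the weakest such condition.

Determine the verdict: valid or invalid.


Working backward. After the program, the postcondition (cnt + cnt + 4 == 2*q - 6 || q - 1 != 2*cnt + q + 3) && 3*q == 2*q - 3*cnt - 9 must hold; in canonical form it is (2*cnt == 2*q - 10 || 2*cnt != -4) && 3*cnt + q == -9.
Before q := 3*q: (2*cnt == 6*q - 10 || 2*cnt != -4) && 3*cnt + 3*q == -9
Before cnt := cnt + 2: (2*cnt == 6*q - 14 || 2*cnt != -8) && 3*cnt + 3*q == -15
The weakest precondition is (2*cnt == 6*q - 14 || 2*cnt != -8) && 3*cnt + 3*q == -15.
Check whether (2*cnt == 16 || 2*cnt != -8) && 3*cnt == -30 && q == 5 implies it.
Every state satisfying the precondition satisfies the weakest precondition: the implication holds.
Answer: valid


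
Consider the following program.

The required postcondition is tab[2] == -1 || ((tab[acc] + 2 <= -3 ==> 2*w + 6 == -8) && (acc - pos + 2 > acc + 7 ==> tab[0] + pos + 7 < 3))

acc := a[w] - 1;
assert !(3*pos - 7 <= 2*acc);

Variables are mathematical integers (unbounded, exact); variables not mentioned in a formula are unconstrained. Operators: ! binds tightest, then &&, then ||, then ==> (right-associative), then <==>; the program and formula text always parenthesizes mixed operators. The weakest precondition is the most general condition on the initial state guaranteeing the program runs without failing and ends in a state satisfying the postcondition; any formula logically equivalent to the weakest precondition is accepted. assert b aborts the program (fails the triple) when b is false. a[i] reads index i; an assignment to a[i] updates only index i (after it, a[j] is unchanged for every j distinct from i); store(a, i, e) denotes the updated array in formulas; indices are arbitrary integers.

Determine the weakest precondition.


Working backward. After the program, the postcondition tab[2] == -1 || ((tab[acc] + 2 <= -3 ==> 2*w + 6 == -8) && (acc - pos + 2 > acc + 7 ==> tab[0] + pos + 7 < 3)) must hold; in canonical form it is tab[2] == -1 || ((tab[acc] <= -5 ==> 2*w == -14) && (pos < -5 ==> tab[0] + pos < -4)).
Before assert !(3*pos - 7 <= 2*acc): (!(3*pos <= 2*acc + 7)) && (tab[2] == -1 || ((tab[acc] <= -5 ==> 2*w == -14) && (pos < -5 ==> tab[0] + pos < -4)))
Before acc := a[w] - 1: (!(3*pos <= 2*a[w] + 5)) && (tab[2] == -1 || ((tab[a[w] - 1] <= -5 ==> 2*w == -14) && (pos < -5 ==> tab[0] + pos < -4)))
Answer: WP = (!(3*pos <= 2*a[w] + 5)) && (tab[2] == -1 || ((tab[a[w] - 1] <= -5 ==> 2*w == -14) && (pos < -5 ==> tab[0] + pos < -4)))


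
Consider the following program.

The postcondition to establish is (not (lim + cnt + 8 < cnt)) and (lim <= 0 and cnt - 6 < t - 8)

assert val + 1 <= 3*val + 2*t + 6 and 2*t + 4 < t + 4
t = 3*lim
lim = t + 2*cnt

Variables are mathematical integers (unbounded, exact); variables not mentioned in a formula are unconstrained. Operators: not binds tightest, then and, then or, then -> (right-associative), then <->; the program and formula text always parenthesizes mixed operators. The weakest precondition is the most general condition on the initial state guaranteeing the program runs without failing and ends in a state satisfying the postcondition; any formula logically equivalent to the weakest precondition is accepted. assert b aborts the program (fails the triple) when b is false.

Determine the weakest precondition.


Working backward. After the program, the postcondition (not (lim + cnt + 8 < cnt)) and (lim <= 0 and cnt - 6 < t - 8) must hold; in canonical form it is (not (lim < -8)) and lim <= 0 and cnt < t - 2.
Before lim := t + 2*cnt: (not (2*cnt + t < -8)) and 2*cnt + t <= 0 and cnt < t - 2
Before t := 3*lim: (not (2*cnt + 3*lim < -8)) and 2*cnt + 3*lim <= 0 and cnt < 3*lim - 2
Before assert val + 1 <= 3*val + 2*t + 6 and 2*t + 4 < t + 4: 2*t + 2*val >= -5 and t < 0 and (not (2*cnt + 3*lim < -8)) and 2*cnt + 3*lim <= 0 and cnt < 3*lim - 2
Answer: WP = 2*t + 2*val >= -5 and t < 0 and (not (2*cnt + 3*lim < -8)) and 2*cnt + 3*lim <= 0 and cnt < 3*lim - 2


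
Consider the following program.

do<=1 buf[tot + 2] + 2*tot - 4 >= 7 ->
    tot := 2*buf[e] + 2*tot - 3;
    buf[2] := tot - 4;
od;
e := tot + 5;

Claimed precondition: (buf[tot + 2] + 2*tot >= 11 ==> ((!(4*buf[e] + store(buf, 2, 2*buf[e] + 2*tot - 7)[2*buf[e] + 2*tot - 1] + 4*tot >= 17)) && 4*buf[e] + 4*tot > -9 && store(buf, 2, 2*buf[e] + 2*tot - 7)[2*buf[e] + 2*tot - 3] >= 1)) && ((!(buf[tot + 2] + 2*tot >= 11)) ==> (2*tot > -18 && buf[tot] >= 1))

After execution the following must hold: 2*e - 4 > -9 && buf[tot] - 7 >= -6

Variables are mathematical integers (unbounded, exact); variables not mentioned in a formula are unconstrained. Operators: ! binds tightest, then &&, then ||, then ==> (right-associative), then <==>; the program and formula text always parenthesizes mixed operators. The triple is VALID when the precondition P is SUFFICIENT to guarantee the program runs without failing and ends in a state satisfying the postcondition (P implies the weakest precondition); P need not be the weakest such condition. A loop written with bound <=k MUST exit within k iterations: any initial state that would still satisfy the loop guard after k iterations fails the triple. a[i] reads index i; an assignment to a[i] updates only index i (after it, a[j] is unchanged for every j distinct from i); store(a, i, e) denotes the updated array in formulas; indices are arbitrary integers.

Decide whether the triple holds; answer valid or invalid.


Working backward. After the program, the postcondition 2*e - 4 > -9 && buf[tot] - 7 >= -6 must hold; in canonical form it is 2*e > -5 && buf[tot] >= 1.
Before e := tot + 5: 2*tot > -15 && buf[tot] >= 1
Before the loop (bound <=1), unroll the exhaustion recursion (WP_0 = exit-now case; WP_j = one more guarded iteration, up to j = 1):
  WP_0: (!(buf[tot + 2] + 2*tot >= 11)) && 2*tot > -15 && buf[tot] >= 1
  WP_1: (buf[tot + 2] + 2*tot >= 11 ==> ((!(4*buf[e] + store(buf, 2, 2*buf[e] + 2*tot - 7)[2*buf[e] + 2*tot - 1] + 4*tot >= 17)) && 4*buf[e] + 4*tot > -9 && store(buf, 2, 2*buf[e] + 2*tot - 7)[2*buf[e] + 2*tot - 3] >= 1)) && ((!(buf[tot + 2] + 2*tot >= 11)) ==> (2*tot > -15 && buf[tot] >= 1))
So before the loop: (buf[tot + 2] + 2*tot >= 11 ==> ((!(4*buf[e] + store(buf, 2, 2*buf[e] + 2*tot - 7)[2*buf[e] + 2*tot - 1] + 4*tot >= 17)) && 4*buf[e] + 4*tot > -9 && store(buf, 2, 2*buf[e] + 2*tot - 7)[2*buf[e] + 2*tot - 3] >= 1)) && ((!(buf[tot + 2] + 2*tot >= 11)) ==> (2*tot > -15 && buf[tot] >= 1))
The weakest precondition is (buf[tot + 2] + 2*tot >= 11 ==> ((!(4*buf[e] + store(buf, 2, 2*buf[e] + 2*tot - 7)[2*buf[e] + 2*tot - 1] + 4*tot >= 17)) && 4*buf[e] + 4*tot > -9 && store(buf, 2, 2*buf[e] + 2*tot - 7)[2*buf[e] + 2*tot - 3] >= 1)) && ((!(buf[tot + 2] + 2*tot >= 11)) ==> (2*tot > -15 && buf[tot] >= 1)).
Check whether (buf[tot + 2] + 2*tot >= 11 ==> ((!(4*buf[e] + store(buf, 2, 2*buf[e] + 2*tot - 7)[2*buf[e] + 2*tot - 1] + 4*tot >= 17)) && 4*buf[e] + 4*tot > -9 && store(buf, 2, 2*buf[e] + 2*tot - 7)[2*buf[e] + 2*tot - 3] >= 1)) && ((!(buf[tot + 2] + 2*tot >= 11)) ==> (2*tot > -18 && buf[tot] >= 1)) implies it.
Countermodel: at the initial state buf = {[-17] = 1, [-15] = 1, [-8] = 1, [-6] = 0, [0] = 1, [2] = 1, elsewhere 1}, e = 0, tot = -8, the precondition holds but the weakest precondition fails.
Answer: invalid


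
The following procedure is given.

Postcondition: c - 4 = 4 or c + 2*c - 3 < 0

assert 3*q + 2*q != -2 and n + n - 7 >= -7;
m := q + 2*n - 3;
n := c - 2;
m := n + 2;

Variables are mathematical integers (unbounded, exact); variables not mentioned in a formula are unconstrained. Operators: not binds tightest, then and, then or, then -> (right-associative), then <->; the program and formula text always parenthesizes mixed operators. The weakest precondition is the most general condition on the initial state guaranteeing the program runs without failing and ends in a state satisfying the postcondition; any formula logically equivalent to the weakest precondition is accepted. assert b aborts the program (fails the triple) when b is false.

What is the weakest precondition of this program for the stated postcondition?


Working backward. After the program, the postcondition c - 4 = 4 or c + 2*c - 3 < 0 must hold; in canonical form it is c = 8 or 3*c < 3.
Before m := n + 2: c = 8 or 3*c < 3
Before n := c - 2: c = 8 or 3*c < 3
Before m := q + 2*n - 3: c = 8 or 3*c < 3
Before assert 3*q + 2*q != -2 and n + n - 7 >= -7: 5*q != -2 and 2*n >= 0 and (c = 8 or 3*c < 3)
Answer: WP = 5*q != -2 and 2*n >= 0 and (c = 8 or 3*c < 3)
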